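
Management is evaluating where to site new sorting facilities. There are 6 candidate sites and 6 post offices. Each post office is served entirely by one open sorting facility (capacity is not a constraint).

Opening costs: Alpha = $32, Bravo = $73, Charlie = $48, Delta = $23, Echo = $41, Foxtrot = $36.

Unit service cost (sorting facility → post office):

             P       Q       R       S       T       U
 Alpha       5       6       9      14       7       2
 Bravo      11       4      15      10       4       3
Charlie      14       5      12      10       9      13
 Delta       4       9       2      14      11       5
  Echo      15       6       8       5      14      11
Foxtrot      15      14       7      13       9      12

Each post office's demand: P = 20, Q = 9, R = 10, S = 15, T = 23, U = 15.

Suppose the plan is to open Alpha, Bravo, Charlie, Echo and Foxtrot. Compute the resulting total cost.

Each post office is assigned to its cheapest site among the open ones.
{Alpha, Bravo, Charlie, Echo, Foxtrot}: P→Alpha 5·20=100, Q→Bravo 4·9=36, R→Foxtrot 7·10=70, S→Echo 5·15=75, T→Bravo 4·23=92, U→Alpha 2·15=30. Service 403; fixed 230; total 633.

Total cost: 633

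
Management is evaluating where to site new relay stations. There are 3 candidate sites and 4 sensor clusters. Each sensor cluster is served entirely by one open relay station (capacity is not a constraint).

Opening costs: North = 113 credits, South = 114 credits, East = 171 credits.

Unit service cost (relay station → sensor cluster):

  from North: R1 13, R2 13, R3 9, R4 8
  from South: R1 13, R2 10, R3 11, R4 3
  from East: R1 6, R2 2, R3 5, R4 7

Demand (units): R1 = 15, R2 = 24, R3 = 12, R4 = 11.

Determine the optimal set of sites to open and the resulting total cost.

For any fixed open set, each sensor cluster goes to its cheapest open site; total = fixed + service.
{East}: R1→East 6·15=90, R2→East 2·24=48, R3→East 5·12=60, R4→East 7·11=77. Service 275; fixed 171; total 446.
{South, East}: service 231 + fixed 285 = 516
{North, East}: service 275 + fixed 284 = 559
{North, South, East}: service 231 + fixed 398 = 629
(All 7 nonempty subsets were checked; East only is lowest.)

Open East only; minimum total cost 446.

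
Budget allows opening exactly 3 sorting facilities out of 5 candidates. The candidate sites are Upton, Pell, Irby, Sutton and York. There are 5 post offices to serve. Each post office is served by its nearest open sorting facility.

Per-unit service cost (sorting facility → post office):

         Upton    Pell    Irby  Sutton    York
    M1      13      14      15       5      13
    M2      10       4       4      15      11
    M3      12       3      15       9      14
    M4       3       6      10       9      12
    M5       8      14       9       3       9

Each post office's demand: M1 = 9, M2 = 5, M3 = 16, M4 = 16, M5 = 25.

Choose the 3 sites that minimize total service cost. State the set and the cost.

Choose Upton, Pell and Sutton; total service cost 236.

With exactly 3 open, each post office uses its cheapest among the chosen.
{Upton, Pell, Sutton}: M1→Sutton 5·9=45, M2→Pell 4·5=20, M3→Pell 3·16=48, M4→Upton 3·16=48, M5→Sutton 3·25=75. Service cost 236.
{Pell, Irby, Sutton}: service cost 284
{Pell, Sutton, York}: service cost 284
Among all 10 size-3 choices, {Upton, Pell, Sutton} is lowest.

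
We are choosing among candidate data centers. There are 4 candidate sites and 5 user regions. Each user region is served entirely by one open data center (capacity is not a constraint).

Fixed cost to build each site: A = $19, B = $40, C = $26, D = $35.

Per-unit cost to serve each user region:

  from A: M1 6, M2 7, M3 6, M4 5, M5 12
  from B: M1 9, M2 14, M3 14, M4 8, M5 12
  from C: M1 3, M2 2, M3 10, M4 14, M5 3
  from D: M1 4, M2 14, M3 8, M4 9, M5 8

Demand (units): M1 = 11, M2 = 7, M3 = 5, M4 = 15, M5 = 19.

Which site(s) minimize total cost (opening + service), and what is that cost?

Open A and C; minimum total cost 254.

For any fixed open set, each user region goes to its cheapest open site; total = fixed + service.
{A, C}: M1→C 3·11=33, M2→C 2·7=14, M3→A 6·5=30, M4→A 5·15=75, M5→C 3·19=57. Service 209; fixed 45; total 254.
{A, C, D}: service 209 + fixed 80 = 289
{A, B, C}: service 209 + fixed 85 = 294
{A, B, C, D}: service 209 + fixed 120 = 329
No other subset beats 254.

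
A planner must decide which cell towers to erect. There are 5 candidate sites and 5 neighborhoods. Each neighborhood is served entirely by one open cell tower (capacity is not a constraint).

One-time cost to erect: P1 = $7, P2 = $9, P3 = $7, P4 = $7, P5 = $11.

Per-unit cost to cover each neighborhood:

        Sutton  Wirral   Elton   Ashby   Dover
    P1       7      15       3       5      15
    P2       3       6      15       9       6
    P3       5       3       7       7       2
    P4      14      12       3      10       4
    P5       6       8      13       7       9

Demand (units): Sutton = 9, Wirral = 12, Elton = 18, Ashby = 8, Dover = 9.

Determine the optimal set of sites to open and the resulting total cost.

Open P1, P2 and P3; minimum total cost 198.

For any fixed open set, each neighborhood goes to its cheapest open site; total = fixed + service.
{P1, P2, P3}: Sutton→P2 3·9=27, Wirral→P3 3·12=36, Elton→P1 3·18=54, Ashby→P1 5·8=40, Dover→P3 2·9=18. Service 175; fixed 23; total 198.
{P1, P2, P3, P4}: service 175 + fixed 30 = 205
{P1, P3}: service 193 + fixed 14 = 207
{P1, P2, P3, P4, P5}: service 175 + fixed 41 = 216
No other subset beats 198.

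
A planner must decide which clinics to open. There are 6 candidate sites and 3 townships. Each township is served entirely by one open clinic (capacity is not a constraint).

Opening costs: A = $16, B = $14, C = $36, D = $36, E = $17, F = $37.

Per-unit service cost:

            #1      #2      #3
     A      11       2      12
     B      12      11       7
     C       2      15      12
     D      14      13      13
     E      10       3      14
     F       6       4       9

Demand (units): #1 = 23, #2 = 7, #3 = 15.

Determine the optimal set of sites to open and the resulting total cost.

Open A, B and C; minimum total cost 231.

For any fixed open set, each township goes to its cheapest open site; total = fixed + service.
{A, B, C}: #1→C 2·23=46, #2→A 2·7=14, #3→B 7·15=105. Service 165; fixed 66; total 231.
{B, C, E}: service 172 + fixed 67 = 239
{A, B, C, E}: service 165 + fixed 83 = 248
{A, B, C, D, E, F}: #1→C 2·23=46, #2→A 2·7=14, #3→B 7·15=105. Service 165; fixed 156; total 321.
No other subset beats 231.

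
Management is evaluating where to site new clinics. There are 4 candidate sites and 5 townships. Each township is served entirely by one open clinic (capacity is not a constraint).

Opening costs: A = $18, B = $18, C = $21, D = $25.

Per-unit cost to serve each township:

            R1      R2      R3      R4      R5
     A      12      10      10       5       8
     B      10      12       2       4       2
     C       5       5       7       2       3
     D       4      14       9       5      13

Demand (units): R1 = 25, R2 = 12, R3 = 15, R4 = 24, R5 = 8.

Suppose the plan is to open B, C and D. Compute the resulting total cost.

Total cost: 318

Each township is assigned to its cheapest site among the open ones.
{B, C, D}: R1→D 4·25=100, R2→C 5·12=60, R3→B 2·15=30, R4→C 2·24=48, R5→B 2·8=16. Service 254; fixed 64; total 318.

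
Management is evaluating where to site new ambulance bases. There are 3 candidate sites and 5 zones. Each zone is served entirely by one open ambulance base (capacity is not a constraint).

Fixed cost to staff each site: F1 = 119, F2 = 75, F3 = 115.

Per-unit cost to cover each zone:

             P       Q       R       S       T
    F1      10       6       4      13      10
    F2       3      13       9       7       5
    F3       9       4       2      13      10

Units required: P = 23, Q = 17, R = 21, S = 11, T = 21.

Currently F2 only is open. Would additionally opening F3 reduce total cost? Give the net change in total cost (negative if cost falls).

Current service cost with {F2}: 661.
Adding F3: each zone re-picks its cheapest; new service cost 361, saving 300.
Extra fixed cost: 115. Net change = 115 − 300 = -185.
(Totals: 736 → 551.)

Yes — net change −185 (cost falls by 185).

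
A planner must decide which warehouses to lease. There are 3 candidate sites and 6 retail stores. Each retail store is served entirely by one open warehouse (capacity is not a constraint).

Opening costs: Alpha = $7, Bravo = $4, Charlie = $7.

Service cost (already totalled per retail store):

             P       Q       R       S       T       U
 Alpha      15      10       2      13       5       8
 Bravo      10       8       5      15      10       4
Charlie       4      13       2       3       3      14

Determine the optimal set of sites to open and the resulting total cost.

Open Bravo and Charlie; minimum total cost 35.

For any fixed open set, each retail store goes to its cheapest open site; total = fixed + service.
{Bravo, Charlie}: P→Charlie 4, Q→Bravo 8, R→Charlie 2, S→Charlie 3, T→Charlie 3, U→Bravo 4. Service 24; fixed 11; total 35.
{Alpha, Bravo, Charlie}: service 24 + fixed 18 = 42
{Alpha, Charlie}: service 30 + fixed 14 = 44
{Bravo}: service 52 + fixed 4 = 56
No other subset beats 35.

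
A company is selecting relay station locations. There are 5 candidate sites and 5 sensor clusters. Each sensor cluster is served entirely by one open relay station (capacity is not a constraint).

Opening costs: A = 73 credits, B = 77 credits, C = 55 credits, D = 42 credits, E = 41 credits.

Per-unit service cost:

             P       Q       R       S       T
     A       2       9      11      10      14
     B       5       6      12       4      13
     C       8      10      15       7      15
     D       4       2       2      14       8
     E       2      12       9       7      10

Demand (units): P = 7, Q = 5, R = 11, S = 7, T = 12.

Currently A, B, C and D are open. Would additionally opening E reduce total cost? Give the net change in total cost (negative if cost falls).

Current service cost with {A, B, C, D}: 170.
Adding E: each sensor cluster re-picks its cheapest; new service cost 170, saving 0.
Extra fixed cost: 41. Net change = 41 − 0 = 41.
(Totals: 417 → 458.)

No — net change +41 (cost rises by 41).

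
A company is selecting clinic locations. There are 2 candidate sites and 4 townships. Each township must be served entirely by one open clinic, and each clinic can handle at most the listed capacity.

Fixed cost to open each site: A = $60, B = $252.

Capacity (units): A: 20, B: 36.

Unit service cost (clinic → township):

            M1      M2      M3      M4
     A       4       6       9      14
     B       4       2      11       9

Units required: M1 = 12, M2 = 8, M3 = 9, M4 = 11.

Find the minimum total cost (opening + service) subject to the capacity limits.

Open {A, B}: M1→B 4·12=48, M2→B 2·8=16, M3→A 9·9=81, M4→B 9·11=99.
Loads: A carries 9/20, B carries 31/36. Service 244; fixed 312; total 556.
Next best feasible plan costs 574.

Minimum total cost: 556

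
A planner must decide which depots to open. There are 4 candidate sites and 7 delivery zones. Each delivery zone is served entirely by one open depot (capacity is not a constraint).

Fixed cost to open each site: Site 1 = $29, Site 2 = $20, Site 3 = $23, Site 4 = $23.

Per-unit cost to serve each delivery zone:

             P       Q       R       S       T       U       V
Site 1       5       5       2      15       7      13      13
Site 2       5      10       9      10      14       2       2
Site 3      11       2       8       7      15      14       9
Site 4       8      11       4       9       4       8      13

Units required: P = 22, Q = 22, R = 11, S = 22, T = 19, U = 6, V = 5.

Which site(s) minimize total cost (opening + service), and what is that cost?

Open Site 2, Site 3 and Site 4; minimum total cost 516.

For any fixed open set, each delivery zone goes to its cheapest open site; total = fixed + service.
{Site 2, Site 3, Site 4}: P→Site 2 5·22=110, Q→Site 3 2·22=44, R→Site 4 4·11=44, S→Site 3 7·22=154, T→Site 4 4·19=76, U→Site 2 2·6=12, V→Site 2 2·5=10. Service 450; fixed 66; total 516.
{Site 1, Site 2, Site 3, Site 4}: service 428 + fixed 95 = 523
{Site 1, Site 2, Site 3}: P→Site 1 5·22=110, Q→Site 3 2·22=44, R→Site 1 2·11=22, S→Site 3 7·22=154, T→Site 1 7·19=133, U→Site 2 2·6=12, V→Site 2 2·5=10. Service 485; fixed 72; total 557.
{Site 2}: service 937 + fixed 20 = 957
No other subset beats 516.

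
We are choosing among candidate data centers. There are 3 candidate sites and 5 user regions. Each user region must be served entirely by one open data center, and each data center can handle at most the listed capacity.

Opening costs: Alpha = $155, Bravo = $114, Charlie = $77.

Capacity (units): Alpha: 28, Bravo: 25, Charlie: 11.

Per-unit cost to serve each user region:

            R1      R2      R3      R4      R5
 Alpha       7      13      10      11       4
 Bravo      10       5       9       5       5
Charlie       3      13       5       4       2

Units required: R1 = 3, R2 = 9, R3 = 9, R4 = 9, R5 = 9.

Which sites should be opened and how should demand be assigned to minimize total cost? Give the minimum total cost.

Open {Alpha, Bravo}: R1→Alpha 7·3=21, R2→Bravo 5·9=45, R3→Alpha 10·9=90, R4→Bravo 5·9=45, R5→Alpha 4·9=36.
Loads: Alpha carries 21/28, Bravo carries 18/25. Service 237; fixed 269; total 506.
Next best feasible plan costs 515.

Minimum total cost: 506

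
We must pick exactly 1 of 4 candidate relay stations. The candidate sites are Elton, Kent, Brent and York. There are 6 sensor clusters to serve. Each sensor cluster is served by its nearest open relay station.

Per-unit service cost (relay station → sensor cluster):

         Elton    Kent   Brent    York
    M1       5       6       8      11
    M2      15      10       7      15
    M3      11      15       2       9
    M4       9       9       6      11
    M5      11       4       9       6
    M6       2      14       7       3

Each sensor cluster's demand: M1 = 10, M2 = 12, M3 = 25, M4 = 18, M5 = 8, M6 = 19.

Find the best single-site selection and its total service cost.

With exactly 1 open, each sensor cluster uses its cheapest among the chosen.
{Brent}: M1→Brent 8·10=80, M2→Brent 7·12=84, M3→Brent 2·25=50, M4→Brent 6·18=108, M5→Brent 9·8=72, M6→Brent 7·19=133. Service cost 527.
{Elton}: service cost 793
{York}: service cost 818
Among all 4 size-1 choices, {Brent} is lowest.

Choose Brent only; total service cost 527.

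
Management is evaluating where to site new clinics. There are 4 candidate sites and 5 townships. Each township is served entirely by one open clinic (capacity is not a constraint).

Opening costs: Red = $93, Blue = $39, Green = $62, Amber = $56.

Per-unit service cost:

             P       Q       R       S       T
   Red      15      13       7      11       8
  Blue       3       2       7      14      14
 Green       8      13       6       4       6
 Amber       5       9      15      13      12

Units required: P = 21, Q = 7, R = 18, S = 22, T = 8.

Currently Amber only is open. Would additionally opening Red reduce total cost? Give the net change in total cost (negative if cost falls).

Yes — net change −127 (cost falls by 127).

Current service cost with {Amber}: 820.
Adding Red: each township re-picks its cheapest; new service cost 600, saving 220.
Extra fixed cost: 93. Net change = 93 − 220 = -127.
(Totals: 876 → 749.)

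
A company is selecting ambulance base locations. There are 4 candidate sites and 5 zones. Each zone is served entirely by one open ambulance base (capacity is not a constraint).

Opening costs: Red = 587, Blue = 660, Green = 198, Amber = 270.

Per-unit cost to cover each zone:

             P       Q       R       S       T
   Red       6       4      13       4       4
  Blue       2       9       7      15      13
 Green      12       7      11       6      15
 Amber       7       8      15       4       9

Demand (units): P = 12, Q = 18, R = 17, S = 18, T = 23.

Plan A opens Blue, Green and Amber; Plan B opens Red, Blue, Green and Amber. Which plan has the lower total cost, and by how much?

Plan A: {Blue, Green, Amber}: P→Blue 2·12=24, Q→Green 7·18=126, R→Blue 7·17=119, S→Amber 4·18=72, T→Amber 9·23=207. Service 548; fixed 1128; total 1676.
Plan B: {Red, Blue, Green, Amber}: P→Blue 2·12=24, Q→Red 4·18=72, R→Blue 7·17=119, S→Red 4·18=72, T→Red 4·23=92. Service 379; fixed 1715; total 2094.
Difference: |1676 − 2094| = 418.

Plan A is cheaper by 418.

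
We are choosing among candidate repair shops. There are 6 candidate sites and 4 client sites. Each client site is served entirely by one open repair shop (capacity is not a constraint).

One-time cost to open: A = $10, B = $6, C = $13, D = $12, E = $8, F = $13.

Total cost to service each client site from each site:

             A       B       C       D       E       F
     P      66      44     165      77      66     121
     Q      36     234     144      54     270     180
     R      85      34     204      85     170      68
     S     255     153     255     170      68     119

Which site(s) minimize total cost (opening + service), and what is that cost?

Open A, B and E; minimum total cost 206.

For any fixed open set, each client site goes to its cheapest open site; total = fixed + service.
{A, B, E}: P→B 44, Q→A 36, R→B 34, S→E 68. Service 182; fixed 24; total 206.
{A, B, D, E}: P→B 44, Q→A 36, R→B 34, S→E 68. Service 182; fixed 36; total 218.
{A, B, C, E}: P→B 44, Q→A 36, R→B 34, S→E 68. Service 182; fixed 37; total 219.
{A, B, C, D, E, F}: service 182 + fixed 62 = 244
No other subset beats 206.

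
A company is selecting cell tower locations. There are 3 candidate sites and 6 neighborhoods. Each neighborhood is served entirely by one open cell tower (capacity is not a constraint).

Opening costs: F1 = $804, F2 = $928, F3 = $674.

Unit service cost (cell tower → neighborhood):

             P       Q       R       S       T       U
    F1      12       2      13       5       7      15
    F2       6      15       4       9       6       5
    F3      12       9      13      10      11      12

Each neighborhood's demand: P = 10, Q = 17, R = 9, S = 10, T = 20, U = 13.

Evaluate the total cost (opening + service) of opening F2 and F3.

Each neighborhood is assigned to its cheapest site among the open ones.
{F2, F3}: P→F2 6·10=60, Q→F3 9·17=153, R→F2 4·9=36, S→F2 9·10=90, T→F2 6·20=120, U→F2 5·13=65. Service 524; fixed 1602; total 2126.

Total cost: 2126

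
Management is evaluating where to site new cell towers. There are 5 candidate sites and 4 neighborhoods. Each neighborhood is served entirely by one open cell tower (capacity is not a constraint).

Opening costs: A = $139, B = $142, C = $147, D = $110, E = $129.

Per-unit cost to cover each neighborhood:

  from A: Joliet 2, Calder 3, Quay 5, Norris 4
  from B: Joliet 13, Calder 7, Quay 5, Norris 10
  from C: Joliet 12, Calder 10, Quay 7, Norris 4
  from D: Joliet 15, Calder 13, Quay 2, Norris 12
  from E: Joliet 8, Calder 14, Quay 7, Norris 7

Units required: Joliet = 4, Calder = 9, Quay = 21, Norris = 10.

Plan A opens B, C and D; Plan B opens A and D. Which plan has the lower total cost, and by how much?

Plan B is cheaper by 226.

Plan A: {B, C, D}: Joliet→C 12·4=48, Calder→B 7·9=63, Quay→D 2·21=42, Norris→C 4·10=40. Service 193; fixed 399; total 592.
Plan B: {A, D}: Joliet→A 2·4=8, Calder→A 3·9=27, Quay→D 2·21=42, Norris→A 4·10=40. Service 117; fixed 249; total 366.
Difference: |592 − 366| = 226.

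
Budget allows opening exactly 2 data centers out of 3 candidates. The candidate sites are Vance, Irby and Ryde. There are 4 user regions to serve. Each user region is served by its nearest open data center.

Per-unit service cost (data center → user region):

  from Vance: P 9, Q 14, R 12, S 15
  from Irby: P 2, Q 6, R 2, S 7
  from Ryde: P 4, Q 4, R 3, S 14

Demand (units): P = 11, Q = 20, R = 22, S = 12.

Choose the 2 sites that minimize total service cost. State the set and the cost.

Choose Irby and Ryde; total service cost 230.

With exactly 2 open, each user region uses its cheapest among the chosen.
{Irby, Ryde}: P→Irby 2·11=22, Q→Ryde 4·20=80, R→Irby 2·22=44, S→Irby 7·12=84. Service cost 230.
{Vance, Irby}: service cost 270
{Vance, Ryde}: service cost 358
Among all 3 size-2 choices, {Irby, Ryde} is lowest.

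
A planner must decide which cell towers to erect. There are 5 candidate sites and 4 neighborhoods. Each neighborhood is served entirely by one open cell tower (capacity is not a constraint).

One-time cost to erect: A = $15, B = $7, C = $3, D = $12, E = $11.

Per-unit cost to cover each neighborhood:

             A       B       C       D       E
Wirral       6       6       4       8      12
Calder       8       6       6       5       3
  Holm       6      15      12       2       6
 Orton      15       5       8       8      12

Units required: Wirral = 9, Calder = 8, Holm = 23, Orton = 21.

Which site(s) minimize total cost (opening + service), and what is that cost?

Open B, C, D and E; minimum total cost 244.

For any fixed open set, each neighborhood goes to its cheapest open site; total = fixed + service.
{B, C, D, E}: Wirral→C 4·9=36, Calder→E 3·8=24, Holm→D 2·23=46, Orton→B 5·21=105. Service 211; fixed 33; total 244.
{B, C, D}: service 227 + fixed 22 = 249
{A, B, C, D, E}: Wirral→C 4·9=36, Calder→E 3·8=24, Holm→D 2·23=46, Orton→B 5·21=105. Service 211; fixed 48; total 259.
{C}: Wirral→C 4·9=36, Calder→C 6·8=48, Holm→C 12·23=276, Orton→C 8·21=168. Service 528; fixed 3; total 531.
No other subset beats 244.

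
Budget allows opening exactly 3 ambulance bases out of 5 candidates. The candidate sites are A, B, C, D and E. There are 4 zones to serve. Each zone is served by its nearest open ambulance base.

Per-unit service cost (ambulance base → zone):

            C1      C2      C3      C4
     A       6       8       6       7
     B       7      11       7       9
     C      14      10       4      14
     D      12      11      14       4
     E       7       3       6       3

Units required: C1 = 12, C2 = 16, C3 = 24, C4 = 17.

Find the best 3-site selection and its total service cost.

With exactly 3 open, each zone uses its cheapest among the chosen.
{A, C, E}: C1→A 6·12=72, C2→E 3·16=48, C3→C 4·24=96, C4→E 3·17=51. Service cost 267.
{B, C, E}: service cost 279
{C, D, E}: service cost 279
Among all 10 size-3 choices, {A, C, E} is lowest.

Choose A, C and E; total service cost 267.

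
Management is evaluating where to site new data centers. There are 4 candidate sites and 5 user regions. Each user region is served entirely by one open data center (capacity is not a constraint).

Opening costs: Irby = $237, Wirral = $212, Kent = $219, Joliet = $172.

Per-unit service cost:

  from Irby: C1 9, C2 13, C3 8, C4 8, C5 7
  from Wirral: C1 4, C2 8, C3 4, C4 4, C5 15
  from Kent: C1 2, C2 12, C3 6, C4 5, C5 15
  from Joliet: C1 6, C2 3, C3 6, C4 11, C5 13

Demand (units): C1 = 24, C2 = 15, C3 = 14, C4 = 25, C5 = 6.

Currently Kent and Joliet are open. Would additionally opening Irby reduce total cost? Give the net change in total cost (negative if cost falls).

No — net change +201 (cost rises by 201).

Current service cost with {Kent, Joliet}: 380.
Adding Irby: each user region re-picks its cheapest; new service cost 344, saving 36.
Extra fixed cost: 237. Net change = 237 − 36 = 201.
(Totals: 771 → 972.)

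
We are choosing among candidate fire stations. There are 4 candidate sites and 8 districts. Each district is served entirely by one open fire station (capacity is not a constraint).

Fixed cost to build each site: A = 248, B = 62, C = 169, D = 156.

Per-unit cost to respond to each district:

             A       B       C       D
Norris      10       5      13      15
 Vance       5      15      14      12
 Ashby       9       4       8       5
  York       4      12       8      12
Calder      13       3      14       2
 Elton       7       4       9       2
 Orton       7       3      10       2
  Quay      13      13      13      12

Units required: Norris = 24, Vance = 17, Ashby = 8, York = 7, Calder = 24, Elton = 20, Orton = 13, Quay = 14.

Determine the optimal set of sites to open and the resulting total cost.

For any fixed open set, each district goes to its cheapest open site; total = fixed + service.
{B}: Norris→B 5·24=120, Vance→B 15·17=255, Ashby→B 4·8=32, York→B 12·7=84, Calder→B 3·24=72, Elton→B 4·20=80, Orton→B 3·13=39, Quay→B 13·14=182. Service 864; fixed 62; total 926.
{B, D}: service 722 + fixed 218 = 940
{A, B}: service 638 + fixed 310 = 948
{A, B, C, D}: Norris→B 5·24=120, Vance→A 5·17=85, Ashby→B 4·8=32, York→A 4·7=28, Calder→D 2·24=48, Elton→D 2·20=40, Orton→D 2·13=26, Quay→D 12·14=168. Service 547; fixed 635; total 1182.
No other subset beats 926.

Open B only; minimum total cost 926.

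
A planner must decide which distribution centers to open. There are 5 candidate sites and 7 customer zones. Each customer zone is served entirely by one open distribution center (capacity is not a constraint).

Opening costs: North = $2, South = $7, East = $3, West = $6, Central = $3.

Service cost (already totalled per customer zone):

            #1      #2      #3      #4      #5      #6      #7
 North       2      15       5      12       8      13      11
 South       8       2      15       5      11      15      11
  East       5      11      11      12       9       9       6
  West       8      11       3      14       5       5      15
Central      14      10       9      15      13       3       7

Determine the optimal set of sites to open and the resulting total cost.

Open North, South and Central; minimum total cost 44.

For any fixed open set, each customer zone goes to its cheapest open site; total = fixed + service.
{North, South, Central}: #1→North 2, #2→South 2, #3→North 5, #4→South 5, #5→North 8, #6→Central 3, #7→Central 7. Service 32; fixed 12; total 44.
{North, South, West, Central}: service 27 + fixed 18 = 45
{North, South, East, West}: #1→North 2, #2→South 2, #3→West 3, #4→South 5, #5→West 5, #6→West 5, #7→East 6. Service 28; fixed 18; total 46.
{North, South, East, West, Central}: service 26 + fixed 21 = 47
No other subset beats 44.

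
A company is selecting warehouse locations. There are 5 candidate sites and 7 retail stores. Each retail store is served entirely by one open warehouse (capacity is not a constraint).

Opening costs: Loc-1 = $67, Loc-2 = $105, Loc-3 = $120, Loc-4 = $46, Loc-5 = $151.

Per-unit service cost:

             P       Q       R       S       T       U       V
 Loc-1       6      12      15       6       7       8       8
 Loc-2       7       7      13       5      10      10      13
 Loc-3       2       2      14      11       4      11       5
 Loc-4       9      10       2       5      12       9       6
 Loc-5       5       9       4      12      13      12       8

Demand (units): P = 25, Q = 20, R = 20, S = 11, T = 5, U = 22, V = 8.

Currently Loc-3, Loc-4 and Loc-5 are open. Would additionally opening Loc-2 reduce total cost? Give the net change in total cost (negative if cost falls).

No — net change +105 (cost rises by 105).

Current service cost with {Loc-3, Loc-4, Loc-5}: 443.
Adding Loc-2: each retail store re-picks its cheapest; new service cost 443, saving 0.
Extra fixed cost: 105. Net change = 105 − 0 = 105.
(Totals: 760 → 865.)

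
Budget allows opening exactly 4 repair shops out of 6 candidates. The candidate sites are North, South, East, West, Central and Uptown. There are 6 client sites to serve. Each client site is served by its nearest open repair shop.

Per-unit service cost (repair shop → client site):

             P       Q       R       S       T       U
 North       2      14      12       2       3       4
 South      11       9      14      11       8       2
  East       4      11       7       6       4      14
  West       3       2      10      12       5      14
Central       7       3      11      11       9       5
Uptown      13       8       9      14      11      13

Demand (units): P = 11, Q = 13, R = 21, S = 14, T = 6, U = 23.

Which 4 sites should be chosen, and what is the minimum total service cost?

With exactly 4 open, each client site uses its cheapest among the chosen.
{North, South, East, West}: P→North 2·11=22, Q→West 2·13=26, R→East 7·21=147, S→North 2·14=28, T→North 3·6=18, U→South 2·23=46. Service cost 287.
{North, South, East, Central}: service cost 300
{North, South, West, Uptown}: service cost 329
Among all 15 size-4 choices, {North, South, East, West} is lowest.

Choose North, South, East and West; total service cost 287.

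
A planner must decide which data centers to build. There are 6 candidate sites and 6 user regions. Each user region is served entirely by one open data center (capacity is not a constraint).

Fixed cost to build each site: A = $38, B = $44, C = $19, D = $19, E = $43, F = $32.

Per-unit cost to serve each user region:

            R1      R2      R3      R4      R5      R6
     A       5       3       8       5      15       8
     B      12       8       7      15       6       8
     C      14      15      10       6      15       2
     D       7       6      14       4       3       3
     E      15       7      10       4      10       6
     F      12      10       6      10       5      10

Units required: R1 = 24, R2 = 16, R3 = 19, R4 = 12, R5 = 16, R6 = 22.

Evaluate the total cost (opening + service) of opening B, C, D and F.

Total cost: 632

Each user region is assigned to its cheapest site among the open ones.
{B, C, D, F}: R1→D 7·24=168, R2→D 6·16=96, R3→F 6·19=114, R4→D 4·12=48, R5→D 3·16=48, R6→C 2·22=44. Service 518; fixed 114; total 632.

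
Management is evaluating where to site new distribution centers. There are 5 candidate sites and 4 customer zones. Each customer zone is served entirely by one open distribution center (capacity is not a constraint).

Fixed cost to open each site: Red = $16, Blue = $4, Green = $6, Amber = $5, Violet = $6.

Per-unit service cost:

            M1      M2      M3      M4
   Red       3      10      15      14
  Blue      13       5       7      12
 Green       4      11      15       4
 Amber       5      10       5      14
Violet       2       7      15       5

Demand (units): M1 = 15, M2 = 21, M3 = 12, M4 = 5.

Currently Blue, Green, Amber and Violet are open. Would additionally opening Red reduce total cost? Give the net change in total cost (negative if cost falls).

No — net change +16 (cost rises by 16).

Current service cost with {Blue, Green, Amber, Violet}: 215.
Adding Red: each customer zone re-picks its cheapest; new service cost 215, saving 0.
Extra fixed cost: 16. Net change = 16 − 0 = 16.
(Totals: 236 → 252.)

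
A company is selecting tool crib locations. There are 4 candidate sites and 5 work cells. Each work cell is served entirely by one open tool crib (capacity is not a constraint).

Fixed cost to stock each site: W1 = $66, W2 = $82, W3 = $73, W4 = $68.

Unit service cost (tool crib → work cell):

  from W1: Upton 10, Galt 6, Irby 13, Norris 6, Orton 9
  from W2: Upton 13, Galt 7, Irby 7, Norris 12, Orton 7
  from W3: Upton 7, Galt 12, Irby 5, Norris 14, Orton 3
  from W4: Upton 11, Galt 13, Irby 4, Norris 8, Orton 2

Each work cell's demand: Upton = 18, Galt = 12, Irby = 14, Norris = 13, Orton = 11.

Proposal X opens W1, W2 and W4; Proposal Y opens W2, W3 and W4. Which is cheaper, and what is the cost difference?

Proposal Y is cheaper by 9.

Proposal X: {W1, W2, W4}: Upton→W1 10·18=180, Galt→W1 6·12=72, Irby→W4 4·14=56, Norris→W1 6·13=78, Orton→W4 2·11=22. Service 408; fixed 216; total 624.
Proposal Y: {W2, W3, W4}: Upton→W3 7·18=126, Galt→W2 7·12=84, Irby→W4 4·14=56, Norris→W4 8·13=104, Orton→W4 2·11=22. Service 392; fixed 223; total 615.
Difference: |624 − 615| = 9.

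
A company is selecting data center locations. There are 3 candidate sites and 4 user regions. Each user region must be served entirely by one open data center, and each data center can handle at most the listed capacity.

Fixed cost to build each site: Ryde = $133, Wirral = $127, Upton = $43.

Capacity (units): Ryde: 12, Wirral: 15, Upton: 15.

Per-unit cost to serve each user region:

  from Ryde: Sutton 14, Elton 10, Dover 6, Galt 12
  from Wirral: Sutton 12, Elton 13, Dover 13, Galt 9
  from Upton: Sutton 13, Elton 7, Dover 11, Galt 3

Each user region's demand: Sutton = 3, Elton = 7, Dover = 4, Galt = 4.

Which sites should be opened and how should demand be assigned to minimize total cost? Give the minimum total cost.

Minimum total cost: 300

Open {Ryde, Upton}: Sutton→Upton 13·3=39, Elton→Upton 7·7=49, Dover→Ryde 6·4=24, Galt→Upton 3·4=12.
Loads: Ryde carries 4/12, Upton carries 14/15. Service 124; fixed 176; total 300.
Next best feasible plan costs 303.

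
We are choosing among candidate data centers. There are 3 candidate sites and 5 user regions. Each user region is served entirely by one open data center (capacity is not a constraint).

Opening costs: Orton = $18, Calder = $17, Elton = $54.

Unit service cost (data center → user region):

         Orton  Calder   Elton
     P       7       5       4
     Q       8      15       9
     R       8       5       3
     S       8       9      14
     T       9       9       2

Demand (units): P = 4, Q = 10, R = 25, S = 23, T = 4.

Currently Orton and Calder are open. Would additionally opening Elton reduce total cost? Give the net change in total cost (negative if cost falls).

Current service cost with {Orton, Calder}: 445.
Adding Elton: each user region re-picks its cheapest; new service cost 363, saving 82.
Extra fixed cost: 54. Net change = 54 − 82 = -28.
(Totals: 480 → 452.)

Yes — net change −28 (cost falls by 28).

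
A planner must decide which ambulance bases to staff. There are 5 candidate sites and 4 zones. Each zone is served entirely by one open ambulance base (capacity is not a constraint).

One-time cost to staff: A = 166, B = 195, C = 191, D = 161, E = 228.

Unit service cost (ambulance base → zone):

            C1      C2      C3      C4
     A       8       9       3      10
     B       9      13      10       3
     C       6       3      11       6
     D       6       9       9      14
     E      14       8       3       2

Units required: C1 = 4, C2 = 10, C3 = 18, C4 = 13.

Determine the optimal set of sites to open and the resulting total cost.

Open E only; minimum total cost 444.

For any fixed open set, each zone goes to its cheapest open site; total = fixed + service.
{E}: C1→E 14·4=56, C2→E 8·10=80, C3→E 3·18=54, C4→E 2·13=26. Service 216; fixed 228; total 444.
{A}: service 306 + fixed 166 = 472
{C}: service 330 + fixed 191 = 521
{A, B, C, D, E}: service 134 + fixed 941 = 1075
No other subset beats 444.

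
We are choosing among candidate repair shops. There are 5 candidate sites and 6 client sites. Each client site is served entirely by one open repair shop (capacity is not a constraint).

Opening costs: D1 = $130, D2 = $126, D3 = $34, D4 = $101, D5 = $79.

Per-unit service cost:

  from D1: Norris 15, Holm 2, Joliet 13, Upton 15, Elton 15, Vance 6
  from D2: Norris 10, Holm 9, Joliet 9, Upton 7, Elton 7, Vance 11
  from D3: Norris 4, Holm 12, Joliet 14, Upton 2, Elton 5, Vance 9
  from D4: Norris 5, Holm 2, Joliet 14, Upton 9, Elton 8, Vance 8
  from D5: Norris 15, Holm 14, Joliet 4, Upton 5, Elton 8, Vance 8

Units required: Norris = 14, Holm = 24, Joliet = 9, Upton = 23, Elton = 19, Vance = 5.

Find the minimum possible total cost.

For any fixed open set, each client site goes to its cheapest open site; total = fixed + service.
{D3, D4, D5}: Norris→D3 4·14=56, Holm→D4 2·24=48, Joliet→D5 4·9=36, Upton→D3 2·23=46, Elton→D3 5·19=95, Vance→D4 8·5=40. Service 321; fixed 214; total 535.
{D3, D4}: service 411 + fixed 135 = 546
{D1, D3, D5}: Norris→D3 4·14=56, Holm→D1 2·24=48, Joliet→D5 4·9=36, Upton→D3 2·23=46, Elton→D3 5·19=95, Vance→D1 6·5=30. Service 311; fixed 243; total 554.
{D1, D2, D3, D4, D5}: service 311 + fixed 470 = 781
No other subset beats 535.

Minimum total cost: 535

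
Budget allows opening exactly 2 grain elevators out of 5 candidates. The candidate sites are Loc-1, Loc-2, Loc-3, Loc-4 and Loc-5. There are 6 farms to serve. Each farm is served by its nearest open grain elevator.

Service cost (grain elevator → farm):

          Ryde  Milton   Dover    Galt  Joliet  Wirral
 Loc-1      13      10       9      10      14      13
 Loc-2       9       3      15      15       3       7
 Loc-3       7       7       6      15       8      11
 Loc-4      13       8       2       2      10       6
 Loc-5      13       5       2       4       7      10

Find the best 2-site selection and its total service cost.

With exactly 2 open, each farm uses its cheapest among the chosen.
{Loc-2, Loc-4}: Ryde→Loc-2 9, Milton→Loc-2 3, Dover→Loc-4 2, Galt→Loc-4 2, Joliet→Loc-2 3, Wirral→Loc-4 6. Service cost 25.
{Loc-2, Loc-5}: service cost 28
{Loc-3, Loc-4}: service cost 32
Among all 10 size-2 choices, {Loc-2, Loc-4} is lowest.

Choose Loc-2 and Loc-4; total service cost 25.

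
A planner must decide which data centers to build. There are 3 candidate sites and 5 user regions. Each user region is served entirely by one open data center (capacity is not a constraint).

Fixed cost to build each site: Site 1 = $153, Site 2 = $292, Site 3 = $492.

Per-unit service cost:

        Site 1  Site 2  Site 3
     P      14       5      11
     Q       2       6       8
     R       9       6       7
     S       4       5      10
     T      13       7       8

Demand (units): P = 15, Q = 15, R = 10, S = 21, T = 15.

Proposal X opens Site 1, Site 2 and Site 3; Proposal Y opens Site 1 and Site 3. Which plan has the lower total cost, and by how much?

Proposal X: {Site 1, Site 2, Site 3}: P→Site 2 5·15=75, Q→Site 1 2·15=30, R→Site 2 6·10=60, S→Site 1 4·21=84, T→Site 2 7·15=105. Service 354; fixed 937; total 1291.
Proposal Y: {Site 1, Site 3}: P→Site 3 11·15=165, Q→Site 1 2·15=30, R→Site 3 7·10=70, S→Site 1 4·21=84, T→Site 3 8·15=120. Service 469; fixed 645; total 1114.
Difference: |1291 − 1114| = 177.

Proposal Y is cheaper by 177.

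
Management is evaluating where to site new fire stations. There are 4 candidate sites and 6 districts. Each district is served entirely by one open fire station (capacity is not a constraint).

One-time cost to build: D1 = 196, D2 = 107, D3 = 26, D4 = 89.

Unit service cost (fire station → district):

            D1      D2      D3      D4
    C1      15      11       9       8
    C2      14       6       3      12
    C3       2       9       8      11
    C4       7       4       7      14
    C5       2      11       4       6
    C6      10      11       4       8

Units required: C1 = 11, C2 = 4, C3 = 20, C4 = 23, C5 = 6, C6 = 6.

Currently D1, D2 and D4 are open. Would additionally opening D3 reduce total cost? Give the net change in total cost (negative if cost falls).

Current service cost with {D1, D2, D4}: 304.
Adding D3: each district re-picks its cheapest; new service cost 268, saving 36.
Extra fixed cost: 26. Net change = 26 − 36 = -10.
(Totals: 696 → 686.)

Yes — net change −10 (cost falls by 10).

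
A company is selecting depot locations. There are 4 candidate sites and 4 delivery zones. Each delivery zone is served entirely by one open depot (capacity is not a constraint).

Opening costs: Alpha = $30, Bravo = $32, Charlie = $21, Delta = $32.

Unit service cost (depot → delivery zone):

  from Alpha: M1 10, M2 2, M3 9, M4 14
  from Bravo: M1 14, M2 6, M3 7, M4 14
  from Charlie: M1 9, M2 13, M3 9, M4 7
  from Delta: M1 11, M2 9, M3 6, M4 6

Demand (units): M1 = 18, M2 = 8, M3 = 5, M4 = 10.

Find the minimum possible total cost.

For any fixed open set, each delivery zone goes to its cheapest open site; total = fixed + service.
{Alpha, Charlie}: M1→Charlie 9·18=162, M2→Alpha 2·8=16, M3→Alpha 9·5=45, M4→Charlie 7·10=70. Service 293; fixed 51; total 344.
{Alpha, Delta}: M1→Alpha 10·18=180, M2→Alpha 2·8=16, M3→Delta 6·5=30, M4→Delta 6·10=60. Service 286; fixed 62; total 348.
{Alpha, Charlie, Delta}: M1→Charlie 9·18=162, M2→Alpha 2·8=16, M3→Delta 6·5=30, M4→Delta 6·10=60. Service 268; fixed 83; total 351.
{Alpha, Bravo, Charlie, Delta}: service 268 + fixed 115 = 383
No other subset beats 344.

Minimum total cost: 344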